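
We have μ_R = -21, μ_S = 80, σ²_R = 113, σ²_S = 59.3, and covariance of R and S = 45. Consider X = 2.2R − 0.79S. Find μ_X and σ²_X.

μ_X = -109.4, σ²_X = 427.50913

μ_X = 2.2·μ_R + (-0.79)·μ_S = 2.2·(-21) + (-0.79)·80 = -109.4.
σ²_X = a²·σ²_R + b²·σ²_S + 2ab·covariance of R and S with a = 2.2, b = -0.79.
= 2.2²·113 + (-0.79)²·59.3 + 2·2.2·(-0.79)·45
= 546.92 + 37.00913 + (-156.42) = 427.50913.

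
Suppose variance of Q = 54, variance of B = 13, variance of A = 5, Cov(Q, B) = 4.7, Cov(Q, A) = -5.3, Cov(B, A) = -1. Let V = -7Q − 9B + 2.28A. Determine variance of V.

variance of V = 4527.408

variance of V = a²·variance of Q + b²·variance of B + c²·variance of A + 2ab·Cov(Q, B) + 2ac·Cov(Q, A) + 2bc·Cov(B, A), with a = -7, b = -9, c = 2.28.
= 2646 + 1053 + 25.992 + 592.2 + 169.176 + 41.04
= 4527.408.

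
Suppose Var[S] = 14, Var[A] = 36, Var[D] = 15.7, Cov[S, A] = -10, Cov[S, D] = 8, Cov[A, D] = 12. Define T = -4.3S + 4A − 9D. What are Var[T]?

Var[T] = a²·Var[S] + b²·Var[A] + c²·Var[D] + 2ab·Cov[S, A] + 2ac·Cov[S, D] + 2bc·Cov[A, D], with a = -4.3, b = 4, c = -9.
= 258.86 + 576 + 1271.7 + 344 + 619.2 + (-864)
= 2205.76.

Var[T] = 2205.76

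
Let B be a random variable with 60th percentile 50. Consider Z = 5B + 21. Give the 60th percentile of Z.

60th percentile of Z = 271

Since a = 5 > 0 the transformation is increasing, so the 60th percentile of Z = a·(P_{60} of B) + b = 5·50 + 21 = 271.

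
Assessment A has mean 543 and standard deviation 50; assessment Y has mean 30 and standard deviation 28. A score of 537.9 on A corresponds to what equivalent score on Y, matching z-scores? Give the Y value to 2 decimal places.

z = (537.9 − 543)/50 = -0.102.
Y = 30 + z·28 = 30 + (537.9 − 543)·28/50 ≈ 27.14.

Y = 27.14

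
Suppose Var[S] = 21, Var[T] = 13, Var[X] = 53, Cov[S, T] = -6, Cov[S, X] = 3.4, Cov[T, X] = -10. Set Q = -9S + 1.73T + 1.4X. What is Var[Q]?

Var[Q] = 1896.5077

Var[Q] = a²·Var[S] + b²·Var[T] + c²·Var[X] + 2ab·Cov[S, T] + 2ac·Cov[S, X] + 2bc·Cov[T, X], with a = -9, b = 1.73, c = 1.4.
= 1701 + 38.9077 + 103.88 + 186.84 + (-85.68) + (-48.44)
= 1896.5077.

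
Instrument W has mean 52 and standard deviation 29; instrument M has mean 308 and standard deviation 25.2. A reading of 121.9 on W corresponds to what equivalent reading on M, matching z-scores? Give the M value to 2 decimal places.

z = (121.9 − 52)/29 ≈ 2.4103.
M = 308 + z·25.2 = 308 + (121.9 − 52)·25.2/29 ≈ 368.74.

M = 368.74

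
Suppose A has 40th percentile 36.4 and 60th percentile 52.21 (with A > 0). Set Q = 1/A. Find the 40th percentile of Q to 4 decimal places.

40th percentile of Q = 0.0192

1/A is decreasing on A > 0, so percentile order reverses: P_{40}(Q) uses P_{60}(A) = 52.21.
P_{40}(Q) = 1/52.21 ≈ 0.0192.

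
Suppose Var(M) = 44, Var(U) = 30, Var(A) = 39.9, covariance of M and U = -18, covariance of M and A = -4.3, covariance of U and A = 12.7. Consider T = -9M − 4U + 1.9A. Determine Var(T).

Var(T) = a²·Var(M) + b²·Var(U) + c²·Var(A) + 2ab·covariance of M and U + 2ac·covariance of M and A + 2bc·covariance of U and A, with a = -9, b = -4, c = 1.9.
= 3564 + 480 + 144.039 + (-1296) + 147.06 + (-193.04)
= 2846.059.

Var(T) = 2846.059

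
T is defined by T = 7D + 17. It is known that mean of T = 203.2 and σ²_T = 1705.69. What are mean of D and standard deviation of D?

From T = 7D + 17: mean of T = a·mean of D + b, so mean of D = (mean of T − b)/a = (203.2 − 17)/7 = 26.6.
standard deviation of T = √1705.69 = 41.3.
standard deviation of T = |a|·standard deviation of D, so standard deviation of D = 41.3/|7| = 5.9.

mean of D = 26.6, standard deviation of D = 5.9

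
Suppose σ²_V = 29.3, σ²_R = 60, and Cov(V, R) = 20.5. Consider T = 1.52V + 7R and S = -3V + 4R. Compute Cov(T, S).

By bilinearity, Cov(T, S) = ac·σ²_V + bd·σ²_R + (ad+bc)·Cov(V, R), with a=1.52, b=7, c=-3, d=4.
ac·σ²_V = 1.52·(-3)·29.3 = -133.608
bd·σ²_R = 7·4·60 = 1680
(ad+bc)·Cov(V, R) = (-14.92)·20.5 = -305.86
Cov(T, S) = -133.608 + 1680 + (-305.86) = 1240.532.

Cov(T, S) = 1240.532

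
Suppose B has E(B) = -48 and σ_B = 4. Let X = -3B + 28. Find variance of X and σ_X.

variance of X = 144, σ_X = 12

X = -3B + 28 is linear with a = -3, b = 28.
variance of B = 4² = 16.
variance of X = a²·variance of B = (-3)²·16 = 144 (the additive constant 28 does not affect variance).
σ_X = |a|·σ_B = |-3|·4 = 12.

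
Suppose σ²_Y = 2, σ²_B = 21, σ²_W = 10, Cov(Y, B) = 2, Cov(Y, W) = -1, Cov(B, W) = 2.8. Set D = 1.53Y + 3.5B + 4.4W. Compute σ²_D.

σ²_D = a²·σ²_Y + b²·σ²_B + c²·σ²_W + 2ab·Cov(Y, B) + 2ac·Cov(Y, W) + 2bc·Cov(B, W), with a = 1.53, b = 3.5, c = 4.4.
= 4.6818 + 257.25 + 193.6 + 21.42 + (-13.464) + 86.24
= 549.7278.

σ²_D = 549.7278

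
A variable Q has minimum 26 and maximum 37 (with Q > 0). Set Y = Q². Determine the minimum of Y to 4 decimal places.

min(Y) = 676

Q² is increasing on this domain, so min(Y) comes from min(Q) = 26: min(Y) = square(26) = 676.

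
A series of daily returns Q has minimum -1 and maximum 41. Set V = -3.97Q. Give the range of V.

Range(V) = 166.74

Range of Q = 41 − (-1) = 42.
Range(V) = |a|·Range(Q) = |-3.97|·42 = 166.74.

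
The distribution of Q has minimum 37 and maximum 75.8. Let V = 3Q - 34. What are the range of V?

Range of Q = 75.8 − 37 = 38.8.
Range(V) = |a|·Range(Q) = |3|·38.8 = 116.4.

Range(V) = 116.4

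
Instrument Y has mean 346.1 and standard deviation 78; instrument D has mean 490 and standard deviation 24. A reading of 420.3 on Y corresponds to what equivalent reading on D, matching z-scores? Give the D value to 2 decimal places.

D = 512.83

z = (420.3 − 346.1)/78 ≈ 0.9513.
D = 490 + z·24 = 490 + (420.3 − 346.1)·24/78 ≈ 512.83.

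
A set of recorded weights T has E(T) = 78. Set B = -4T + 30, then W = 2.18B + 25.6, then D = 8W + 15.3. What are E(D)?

E(B) = (-4)·78 + 30 = -282.
E(W) = 2.18·(-282) + 25.6 = -589.16.
E(D) = 8·(-589.16) + 15.3 = -4697.98.

E(D) = -4697.98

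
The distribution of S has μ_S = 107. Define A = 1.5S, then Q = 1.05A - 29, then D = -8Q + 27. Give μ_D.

μ_A = 1.5·107 = 160.5.
μ_Q = 1.05·160.5 + (-29) = 139.525.
μ_D = (-8)·139.525 + 27 = -1089.2.

μ_D = -1089.2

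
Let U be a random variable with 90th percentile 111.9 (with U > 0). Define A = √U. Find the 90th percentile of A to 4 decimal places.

√U is increasing, so P_{90}(A) = g(P_{90}(U)) ≈ 10.5783.

90th percentile of A = 10.5783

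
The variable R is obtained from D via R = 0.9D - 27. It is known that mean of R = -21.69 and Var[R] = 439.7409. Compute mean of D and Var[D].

From R = 0.9D - 27: mean of R = a·mean of D + b, so mean of D = (mean of R − b)/a = (-21.69 − (-27))/0.9 = 5.9.
Var[R] = a²·Var[D], so Var[D] = 439.7409/0.9² = 542.89.

mean of D = 5.9, Var[D] = 542.89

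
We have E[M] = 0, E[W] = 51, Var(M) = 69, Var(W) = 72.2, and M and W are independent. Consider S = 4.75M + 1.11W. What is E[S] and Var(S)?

E[S] = 4.75·E[M] + 1.11·E[W] = 4.75·0 + 1.11·51 = 56.61.
Var(S) = a²·Var(M) + b²·Var(W) + 2ab·covariance of M and W with a = 4.75, b = 1.11.
Independence gives covariance of M and W = 0.
= 4.75²·69 + 1.11²·72.2 + 2·4.75·1.11·0
= 1556.8125 + 88.95762 + 0 = 1645.77012.

E[S] = 56.61, Var(S) = 1645.77012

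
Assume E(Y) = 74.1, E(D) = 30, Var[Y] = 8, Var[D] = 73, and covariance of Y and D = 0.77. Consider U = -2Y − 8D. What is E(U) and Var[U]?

E(U) = (-2)·E(Y) + (-8)·E(D) = (-2)·74.1 + (-8)·30 = -388.2.
Var[U] = a²·Var[Y] + b²·Var[D] + 2ab·covariance of Y and D with a = -2, b = -8.
= (-2)²·8 + (-8)²·73 + 2·(-2)·(-8)·0.77
= 32 + 4672 + 24.64 = 4728.64.

E(U) = -388.2, Var[U] = 4728.64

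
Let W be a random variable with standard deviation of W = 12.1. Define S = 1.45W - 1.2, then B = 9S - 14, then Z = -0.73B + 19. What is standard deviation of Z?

standard deviation of Z = 115.27065

standard deviation of S = |1.45|·12.1 = 17.545.
standard deviation of B = |9|·17.545 = 157.905.
standard deviation of Z = |-0.73|·157.905 = 115.27065.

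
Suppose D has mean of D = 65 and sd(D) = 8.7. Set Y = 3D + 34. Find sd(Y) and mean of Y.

sd(Y) = 26.1, mean of Y = 229

Y = 3D + 34 is linear with a = 3, b = 34.
sd(Y) = |a|·sd(D) = |3|·8.7 = 26.1.
mean of Y = a·mean of D + b = 3·65 + 34 = 229.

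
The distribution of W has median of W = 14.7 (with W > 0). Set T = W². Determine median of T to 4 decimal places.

W² is monotone on this domain, so median of T = square(14.7) = 216.09.

median of T = 216.09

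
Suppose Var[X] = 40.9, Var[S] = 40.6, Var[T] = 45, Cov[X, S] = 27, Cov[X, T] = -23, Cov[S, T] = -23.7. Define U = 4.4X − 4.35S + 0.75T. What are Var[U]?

Var[U] = 554.6725

Var[U] = a²·Var[X] + b²·Var[S] + c²·Var[T] + 2ab·Cov[X, S] + 2ac·Cov[X, T] + 2bc·Cov[S, T], with a = 4.4, b = -4.35, c = 0.75.
= 791.824 + 768.2535 + 25.3125 + (-1033.56) + (-151.8) + 154.6425
= 554.6725.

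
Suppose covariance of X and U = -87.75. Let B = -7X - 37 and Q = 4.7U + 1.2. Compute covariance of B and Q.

covariance of B and Q = a·c·covariance of X and U = (-7)·4.7·(-87.75) = 2886.975. Additive constants drop out.

covariance of B and Q = 2886.975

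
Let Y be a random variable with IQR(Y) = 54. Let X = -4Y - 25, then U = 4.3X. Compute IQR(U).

IQR(U) = 928.8

IQR(X) = |-4|·54 = 216.
IQR(U) = |4.3|·216 = 928.8.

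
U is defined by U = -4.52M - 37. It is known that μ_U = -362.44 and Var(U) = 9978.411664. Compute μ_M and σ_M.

μ_M = 72, σ_M = 22.1

From U = -4.52M - 37: μ_U = a·μ_M + b, so μ_M = (μ_U − b)/a = (-362.44 − (-37))/(-4.52) = 72.
σ_U = √9978.411664 = 99.892.
σ_U = |a|·σ_M, so σ_M = 99.892/|-4.52| = 22.1.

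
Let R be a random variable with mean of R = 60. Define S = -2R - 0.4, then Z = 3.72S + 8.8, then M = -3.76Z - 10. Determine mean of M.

mean of S = (-2)·60 + (-0.4) = -120.4.
mean of Z = 3.72·(-120.4) + 8.8 = -439.088.
mean of M = (-3.76)·(-439.088) + (-10) = 1640.97088.

mean of M = 1640.97088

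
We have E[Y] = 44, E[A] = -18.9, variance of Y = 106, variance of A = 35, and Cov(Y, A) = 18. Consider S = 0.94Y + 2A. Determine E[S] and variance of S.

E[S] = 3.56, variance of S = 301.3416

E[S] = 0.94·E[Y] + 2·E[A] = 0.94·44 + 2·(-18.9) = 3.56.
variance of S = a²·variance of Y + b²·variance of A + 2ab·Cov(Y, A) with a = 0.94, b = 2.
= 0.94²·106 + 2²·35 + 2·0.94·2·18
= 93.6616 + 140 + 67.68 = 301.3416.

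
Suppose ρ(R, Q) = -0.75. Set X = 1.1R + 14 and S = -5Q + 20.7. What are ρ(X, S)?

Linear rescalings preserve |correlation|; the slopes 1.1 and -5 have opposite signs, so the correlation flips sign: ρ(X, S) = −ρ(R, Q) = 0.75.

ρ(X, S) = 0.75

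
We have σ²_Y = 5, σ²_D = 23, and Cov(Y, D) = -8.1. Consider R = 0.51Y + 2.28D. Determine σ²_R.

σ²_R = 102.02634

σ²_R = a²·σ²_Y + b²·σ²_D + 2ab·Cov(Y, D) with a = 0.51, b = 2.28.
= 0.51²·5 + 2.28²·23 + 2·0.51·2.28·(-8.1)
= 1.3005 + 119.5632 + (-18.83736) = 102.02634.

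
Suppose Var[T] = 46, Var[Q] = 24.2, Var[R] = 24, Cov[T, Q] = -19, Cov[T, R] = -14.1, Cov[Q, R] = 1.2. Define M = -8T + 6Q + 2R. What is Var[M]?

Var[M] = a²·Var[T] + b²·Var[Q] + c²·Var[R] + 2ab·Cov[T, Q] + 2ac·Cov[T, R] + 2bc·Cov[Q, R], with a = -8, b = 6, c = 2.
= 2944 + 871.2 + 96 + 1824 + 451.2 + 28.8
= 6215.2.

Var[M] = 6215.2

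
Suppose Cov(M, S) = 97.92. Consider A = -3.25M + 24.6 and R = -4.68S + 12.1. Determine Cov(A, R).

Cov(A, R) = 1489.3632

Cov(A, R) = a·c·Cov(M, S) = (-3.25)·(-4.68)·97.92 = 1489.3632. Additive constants drop out.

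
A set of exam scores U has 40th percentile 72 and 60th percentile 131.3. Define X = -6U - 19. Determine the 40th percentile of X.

40th percentile of X = -806.8

Since a = -6 < 0 the transformation is decreasing, reversing order: the 40th percentile of X corresponds to the 60th percentile of U.
So P_{40}(X) = a·P_{60}(U) + b = (-6)·131.3 + (-19) = -806.8.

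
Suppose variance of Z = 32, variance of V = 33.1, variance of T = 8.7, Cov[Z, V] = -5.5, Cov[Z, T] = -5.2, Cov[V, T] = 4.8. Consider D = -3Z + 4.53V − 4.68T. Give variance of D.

variance of D = 957.74283

variance of D = a²·variance of Z + b²·variance of V + c²·variance of T + 2ab·Cov[Z, V] + 2ac·Cov[Z, T] + 2bc·Cov[V, T], with a = -3, b = 4.53, c = -4.68.
= 288 + 679.24179 + 190.55088 + 149.49 + (-146.016) + (-203.52384)
= 957.74283.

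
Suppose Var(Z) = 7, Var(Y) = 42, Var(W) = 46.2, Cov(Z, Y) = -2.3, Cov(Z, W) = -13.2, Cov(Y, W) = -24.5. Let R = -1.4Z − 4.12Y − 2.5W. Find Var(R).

Var(R) = 391.762

Var(R) = a²·Var(Z) + b²·Var(Y) + c²·Var(W) + 2ab·Cov(Z, Y) + 2ac·Cov(Z, W) + 2bc·Cov(Y, W), with a = -1.4, b = -4.12, c = -2.5.
= 13.72 + 712.9248 + 288.75 + (-26.5328) + (-92.4) + (-504.7)
= 391.762.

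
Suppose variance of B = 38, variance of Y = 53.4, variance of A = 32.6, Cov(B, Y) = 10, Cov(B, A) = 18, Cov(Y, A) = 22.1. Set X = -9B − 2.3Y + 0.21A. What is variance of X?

variance of X = a²·variance of B + b²·variance of Y + c²·variance of A + 2ab·Cov(B, Y) + 2ac·Cov(B, A) + 2bc·Cov(Y, A), with a = -9, b = -2.3, c = 0.21.
= 3078 + 282.486 + 1.43766 + 414 + (-68.04) + (-21.3486)
= 3686.53506.

variance of X = 3686.53506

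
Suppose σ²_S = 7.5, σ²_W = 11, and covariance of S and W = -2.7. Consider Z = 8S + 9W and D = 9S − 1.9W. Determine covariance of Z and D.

By bilinearity, covariance of Z and D = ac·σ²_S + bd·σ²_W + (ad+bc)·covariance of S and W, with a=8, b=9, c=9, d=-1.9.
ac·σ²_S = 8·9·7.5 = 540
bd·σ²_W = 9·(-1.9)·11 = -188.1
(ad+bc)·covariance of S and W = (65.8)·(-2.7) = -177.66
covariance of Z and D = 540 + (-188.1) + (-177.66) = 174.24.

covariance of Z and D = 174.24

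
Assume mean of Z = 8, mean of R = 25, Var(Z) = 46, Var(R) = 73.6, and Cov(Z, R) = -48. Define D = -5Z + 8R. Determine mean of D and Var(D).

mean of D = (-5)·mean of Z + 8·mean of R = (-5)·8 + 8·25 = 160.
Var(D) = a²·Var(Z) + b²·Var(R) + 2ab·Cov(Z, R) with a = -5, b = 8.
= (-5)²·46 + 8²·73.6 + 2·(-5)·8·(-48)
= 1150 + 4710.4 + 3840 = 9700.4.

mean of D = 160, Var(D) = 9700.4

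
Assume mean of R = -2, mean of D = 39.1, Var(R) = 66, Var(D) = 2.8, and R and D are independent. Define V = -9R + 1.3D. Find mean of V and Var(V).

mean of V = (-9)·mean of R + 1.3·mean of D = (-9)·(-2) + 1.3·39.1 = 68.83.
Var(V) = a²·Var(R) + b²·Var(D) + 2ab·Cov[R, D] with a = -9, b = 1.3.
Independence gives Cov[R, D] = 0.
= (-9)²·66 + 1.3²·2.8 + 2·(-9)·1.3·0
= 5346 + 4.732 + 0 = 5350.732.

mean of V = 68.83, Var(V) = 5350.732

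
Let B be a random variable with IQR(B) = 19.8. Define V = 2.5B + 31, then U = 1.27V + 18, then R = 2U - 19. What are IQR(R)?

IQR(R) = 125.73

IQR(V) = |2.5|·19.8 = 49.5.
IQR(U) = |1.27|·49.5 = 62.865.
IQR(R) = |2|·62.865 = 125.73.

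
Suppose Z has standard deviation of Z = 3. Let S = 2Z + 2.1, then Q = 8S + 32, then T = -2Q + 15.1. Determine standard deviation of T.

standard deviation of S = |2|·3 = 6.
standard deviation of Q = |8|·6 = 48.
standard deviation of T = |-2|·48 = 96.

standard deviation of T = 96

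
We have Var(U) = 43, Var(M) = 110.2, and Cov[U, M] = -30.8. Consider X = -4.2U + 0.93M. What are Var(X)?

Var(X) = 1094.44158

Var(X) = a²·Var(U) + b²·Var(M) + 2ab·Cov[U, M] with a = -4.2, b = 0.93.
= (-4.2)²·43 + 0.93²·110.2 + 2·(-4.2)·0.93·(-30.8)
= 758.52 + 95.31198 + 240.6096 = 1094.44158.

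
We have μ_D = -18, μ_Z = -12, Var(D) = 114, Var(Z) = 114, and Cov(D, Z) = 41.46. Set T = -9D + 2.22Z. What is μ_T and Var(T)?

μ_T = 135.36, Var(T) = 8139.096

μ_T = (-9)·μ_D + 2.22·μ_Z = (-9)·(-18) + 2.22·(-12) = 135.36.
Var(T) = a²·Var(D) + b²·Var(Z) + 2ab·Cov(D, Z) with a = -9, b = 2.22.
= (-9)²·114 + 2.22²·114 + 2·(-9)·2.22·41.46
= 9234 + 561.8376 + (-1656.7416) = 8139.096.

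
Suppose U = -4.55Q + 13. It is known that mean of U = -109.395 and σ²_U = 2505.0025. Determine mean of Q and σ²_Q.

mean of Q = 26.9, σ²_Q = 121

From U = -4.55Q + 13: mean of U = a·mean of Q + b, so mean of Q = (mean of U − b)/a = (-109.395 − 13)/(-4.55) = 26.9.
σ²_U = a²·σ²_Q, so σ²_Q = 2505.0025/(-4.55)² = 121.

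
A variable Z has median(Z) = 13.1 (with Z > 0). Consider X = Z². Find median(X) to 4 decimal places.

Z² is monotone on this domain, so median(X) = square(13.1) = 171.61.

median(X) = 171.61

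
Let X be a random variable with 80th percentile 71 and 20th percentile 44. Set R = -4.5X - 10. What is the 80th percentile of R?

80th percentile of R = -208

Since a = -4.5 < 0 the transformation is decreasing, reversing order: the 80th percentile of R corresponds to the 20th percentile of X.
So P_{80}(R) = a·P_{20}(X) + b = (-4.5)·44 + (-10) = -208.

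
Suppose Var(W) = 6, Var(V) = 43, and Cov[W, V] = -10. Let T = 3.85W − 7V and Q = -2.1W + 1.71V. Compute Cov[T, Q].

By bilinearity, Cov[T, Q] = ac·Var(W) + bd·Var(V) + (ad+bc)·Cov[W, V], with a=3.85, b=-7, c=-2.1, d=1.71.
ac·Var(W) = 3.85·(-2.1)·6 = -48.51
bd·Var(V) = (-7)·1.71·43 = -514.71
(ad+bc)·Cov[W, V] = (21.2835)·(-10) = -212.835
Cov[T, Q] = -48.51 + (-514.71) + (-212.835) = -776.055.

Cov[T, Q] = -776.055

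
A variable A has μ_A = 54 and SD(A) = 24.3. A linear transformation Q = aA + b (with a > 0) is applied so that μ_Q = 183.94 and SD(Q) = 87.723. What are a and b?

SD(Q) = a·SD(A) (a > 0), so a = 87.723/24.3 = 3.61.
μ_Q = a·μ_A + b, so b = 183.94 − 3.61·54 = -11.

a = 3.61, b = -11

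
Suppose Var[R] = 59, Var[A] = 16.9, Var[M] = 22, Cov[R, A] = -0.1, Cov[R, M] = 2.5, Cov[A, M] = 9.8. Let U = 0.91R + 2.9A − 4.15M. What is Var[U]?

Var[U] = a²·Var[R] + b²·Var[A] + c²·Var[M] + 2ab·Cov[R, A] + 2ac·Cov[R, M] + 2bc·Cov[A, M], with a = 0.91, b = 2.9, c = -4.15.
= 48.8579 + 142.129 + 378.895 + (-0.5278) + (-18.8825) + (-235.886)
= 314.5856.

Var[U] = 314.5856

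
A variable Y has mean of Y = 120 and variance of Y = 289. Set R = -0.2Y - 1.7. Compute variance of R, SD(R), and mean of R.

variance of R = 11.56, SD(R) = 3.4, mean of R = -25.7

R = -0.2Y - 1.7 is linear with a = -0.2, b = -1.7.
variance of R = a²·variance of Y = (-0.2)²·289 = 11.56 (the additive constant -1.7 does not affect variance).
SD(Y) = √289 = 17.
SD(R) = |a|·SD(Y) = |-0.2|·17 = 3.4.
mean of R = a·mean of Y + b = (-0.2)·120 + (-1.7) = -25.7.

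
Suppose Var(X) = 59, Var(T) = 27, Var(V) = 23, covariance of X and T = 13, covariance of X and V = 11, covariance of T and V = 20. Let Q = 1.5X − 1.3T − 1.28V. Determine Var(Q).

Var(Q) = 189.6832

Var(Q) = a²·Var(X) + b²·Var(T) + c²·Var(V) + 2ab·covariance of X and T + 2ac·covariance of X and V + 2bc·covariance of T and V, with a = 1.5, b = -1.3, c = -1.28.
= 132.75 + 45.63 + 37.6832 + (-50.7) + (-42.24) + 66.56
= 189.6832.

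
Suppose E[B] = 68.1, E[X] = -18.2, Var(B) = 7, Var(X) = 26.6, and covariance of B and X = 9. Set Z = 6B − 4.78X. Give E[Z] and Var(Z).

E[Z] = 6·E[B] + (-4.78)·E[X] = 6·68.1 + (-4.78)·(-18.2) = 495.596.
Var(Z) = a²·Var(B) + b²·Var(X) + 2ab·covariance of B and X with a = 6, b = -4.78.
= 6²·7 + (-4.78)²·26.6 + 2·6·(-4.78)·9
= 252 + 607.76744 + (-516.24) = 343.52744.

E[Z] = 495.596, Var(Z) = 343.52744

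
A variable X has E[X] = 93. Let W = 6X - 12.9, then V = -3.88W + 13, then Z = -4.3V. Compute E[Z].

E[W] = 6·93 + (-12.9) = 545.1.
E[V] = (-3.88)·545.1 + 13 = -2101.988.
E[Z] = (-4.3)·(-2101.988) = 9038.5484.

E[Z] = 9038.5484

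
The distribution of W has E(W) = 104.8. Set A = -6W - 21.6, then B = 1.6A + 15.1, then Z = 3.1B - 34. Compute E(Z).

E(A) = (-6)·104.8 + (-21.6) = -650.4.
E(B) = 1.6·(-650.4) + 15.1 = -1025.54.
E(Z) = 3.1·(-1025.54) + (-34) = -3213.174.

E(Z) = -3213.174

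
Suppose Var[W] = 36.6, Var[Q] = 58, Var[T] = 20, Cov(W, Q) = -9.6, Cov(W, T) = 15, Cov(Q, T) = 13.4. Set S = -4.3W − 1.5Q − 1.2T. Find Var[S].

Var[S] = a²·Var[W] + b²·Var[Q] + c²·Var[T] + 2ab·Cov(W, Q) + 2ac·Cov(W, T) + 2bc·Cov(Q, T), with a = -4.3, b = -1.5, c = -1.2.
= 676.734 + 130.5 + 28.8 + (-123.84) + 154.8 + 48.24
= 915.234.

Var[S] = 915.234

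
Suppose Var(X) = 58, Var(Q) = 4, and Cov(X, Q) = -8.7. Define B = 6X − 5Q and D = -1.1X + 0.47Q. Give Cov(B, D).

Cov(B, D) = -464.584

By bilinearity, Cov(B, D) = ac·Var(X) + bd·Var(Q) + (ad+bc)·Cov(X, Q), with a=6, b=-5, c=-1.1, d=0.47.
ac·Var(X) = 6·(-1.1)·58 = -382.8
bd·Var(Q) = (-5)·0.47·4 = -9.4
(ad+bc)·Cov(X, Q) = (8.32)·(-8.7) = -72.384
Cov(B, D) = -382.8 + (-9.4) + (-72.384) = -464.584.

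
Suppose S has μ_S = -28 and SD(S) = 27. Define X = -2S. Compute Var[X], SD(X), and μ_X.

Var[X] = 2916, SD(X) = 54, μ_X = 56

X = -2S is linear with a = -2, b = 0.
Var[S] = 27² = 729.
Var[X] = a²·Var[S] = (-2)²·729 = 2916.
SD(X) = |a|·SD(S) = |-2|·27 = 54.
μ_X = a·μ_S + b = (-2)·(-28) = 56.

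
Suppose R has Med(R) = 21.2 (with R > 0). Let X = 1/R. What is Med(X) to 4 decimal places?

Med(X) = 0.0472

1/R is monotone on this domain, so Med(X) = 1/(21.2) ≈ 0.0472.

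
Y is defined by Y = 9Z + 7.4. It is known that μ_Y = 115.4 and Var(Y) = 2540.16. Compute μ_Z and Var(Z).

From Y = 9Z + 7.4: μ_Y = a·μ_Z + b, so μ_Z = (μ_Y − b)/a = (115.4 − 7.4)/9 = 12.
Var(Y) = a²·Var(Z), so Var(Z) = 2540.16/9² = 31.36.

μ_Z = 12, Var(Z) = 31.36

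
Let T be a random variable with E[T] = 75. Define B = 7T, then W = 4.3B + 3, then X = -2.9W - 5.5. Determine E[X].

E[X] = -6560.95

E[B] = 7·75 = 525.
E[W] = 4.3·525 + 3 = 2260.5.
E[X] = (-2.9)·2260.5 + (-5.5) = -6560.95.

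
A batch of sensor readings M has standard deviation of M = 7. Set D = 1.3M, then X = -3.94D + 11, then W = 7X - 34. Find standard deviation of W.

standard deviation of D = |1.3|·7 = 9.1.
standard deviation of X = |-3.94|·9.1 = 35.854.
standard deviation of W = |7|·35.854 = 250.978.

standard deviation of W = 250.978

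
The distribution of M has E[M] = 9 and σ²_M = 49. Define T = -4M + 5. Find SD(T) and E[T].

T = -4M + 5 is linear with a = -4, b = 5.
SD(M) = √49 = 7.
SD(T) = |a|·SD(M) = |-4|·7 = 28.
E[T] = a·E[M] + b = (-4)·9 + 5 = -31.

SD(T) = 28, E[T] = -31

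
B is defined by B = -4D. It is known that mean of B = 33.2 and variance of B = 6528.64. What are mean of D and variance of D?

From B = -4D: mean of B = a·mean of D + b, so mean of D = (mean of B − b)/a = (33.2 − 0)/(-4) = -8.3.
variance of B = a²·variance of D, so variance of D = 6528.64/(-4)² = 408.04.

mean of D = -8.3, variance of D = 408.04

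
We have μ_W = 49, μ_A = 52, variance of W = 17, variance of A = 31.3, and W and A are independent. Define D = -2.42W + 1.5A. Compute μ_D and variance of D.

μ_D = -40.58, variance of D = 169.9838

μ_D = (-2.42)·μ_W + 1.5·μ_A = (-2.42)·49 + 1.5·52 = -40.58.
variance of D = a²·variance of W + b²·variance of A + 2ab·Cov[W, A] with a = -2.42, b = 1.5.
Independence gives Cov[W, A] = 0.
= (-2.42)²·17 + 1.5²·31.3 + 2·(-2.42)·1.5·0
= 99.5588 + 70.425 + 0 = 169.9838.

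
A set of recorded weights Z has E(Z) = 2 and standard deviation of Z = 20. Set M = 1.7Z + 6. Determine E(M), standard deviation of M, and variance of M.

E(M) = 9.4, standard deviation of M = 34, variance of M = 1156

M = 1.7Z + 6 is linear with a = 1.7, b = 6.
E(M) = a·E(Z) + b = 1.7·2 + 6 = 9.4.
standard deviation of M = |a|·standard deviation of Z = |1.7|·20 = 34.
variance of Z = 20² = 400.
variance of M = a²·variance of Z = 1.7²·400 = 1156 (the additive constant 6 does not affect variance).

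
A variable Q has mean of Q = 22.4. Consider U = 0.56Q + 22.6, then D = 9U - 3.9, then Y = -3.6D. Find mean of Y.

mean of Y = -1124.6256

mean of U = 0.56·22.4 + 22.6 = 35.144.
mean of D = 9·35.144 + (-3.9) = 312.396.
mean of Y = (-3.6)·312.396 = -1124.6256.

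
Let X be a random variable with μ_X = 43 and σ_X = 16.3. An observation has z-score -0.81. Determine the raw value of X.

X = μ_X + z·σ_X = 43 + (-0.81)·16.3 = 29.797.

X = 29.797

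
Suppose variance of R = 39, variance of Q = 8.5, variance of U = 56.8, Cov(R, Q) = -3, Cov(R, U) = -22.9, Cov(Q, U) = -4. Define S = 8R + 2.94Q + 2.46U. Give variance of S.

variance of S = a²·variance of R + b²·variance of Q + c²·variance of U + 2ab·Cov(R, Q) + 2ac·Cov(R, U) + 2bc·Cov(Q, U), with a = 8, b = 2.94, c = 2.46.
= 2496 + 73.4706 + 343.73088 + (-141.12) + (-901.344) + (-57.8592)
= 1812.87828.

variance of S = 1812.87828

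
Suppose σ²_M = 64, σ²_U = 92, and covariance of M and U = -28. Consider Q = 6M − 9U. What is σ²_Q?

σ²_Q = a²·σ²_M + b²·σ²_U + 2ab·covariance of M and U with a = 6, b = -9.
= 6²·64 + (-9)²·92 + 2·6·(-9)·(-28)
= 2304 + 7452 + 3024 = 12780.

σ²_Q = 12780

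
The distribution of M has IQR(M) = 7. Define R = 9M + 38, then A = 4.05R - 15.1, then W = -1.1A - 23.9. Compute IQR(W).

IQR(R) = |9|·7 = 63.
IQR(A) = |4.05|·63 = 255.15.
IQR(W) = |-1.1|·255.15 = 280.665.

IQR(W) = 280.665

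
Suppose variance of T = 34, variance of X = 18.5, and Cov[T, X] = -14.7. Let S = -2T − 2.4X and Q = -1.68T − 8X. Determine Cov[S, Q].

By bilinearity, Cov[S, Q] = ac·variance of T + bd·variance of X + (ad+bc)·Cov[T, X], with a=-2, b=-2.4, c=-1.68, d=-8.
ac·variance of T = (-2)·(-1.68)·34 = 114.24
bd·variance of X = (-2.4)·(-8)·18.5 = 355.2
(ad+bc)·Cov[T, X] = (20.032)·(-14.7) = -294.4704
Cov[S, Q] = 114.24 + 355.2 + (-294.4704) = 174.9696.

Cov[S, Q] = 174.9696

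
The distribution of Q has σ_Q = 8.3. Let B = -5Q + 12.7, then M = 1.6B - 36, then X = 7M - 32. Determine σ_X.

σ_X = 464.8

σ_B = |-5|·8.3 = 41.5.
σ_M = |1.6|·41.5 = 66.4.
σ_X = |7|·66.4 = 464.8.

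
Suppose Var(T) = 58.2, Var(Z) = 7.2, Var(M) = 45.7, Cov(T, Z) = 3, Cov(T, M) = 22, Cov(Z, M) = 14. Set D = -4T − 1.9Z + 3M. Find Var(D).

Var(D) = 726.492

Var(D) = a²·Var(T) + b²·Var(Z) + c²·Var(M) + 2ab·Cov(T, Z) + 2ac·Cov(T, M) + 2bc·Cov(Z, M), with a = -4, b = -1.9, c = 3.
= 931.2 + 25.992 + 411.3 + 45.6 + (-528) + (-159.6)
= 726.492.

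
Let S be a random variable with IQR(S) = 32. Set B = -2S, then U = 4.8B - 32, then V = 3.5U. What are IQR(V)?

IQR(V) = 1075.2

IQR(B) = |-2|·32 = 64.
IQR(U) = |4.8|·64 = 307.2.
IQR(V) = |3.5|·307.2 = 1075.2.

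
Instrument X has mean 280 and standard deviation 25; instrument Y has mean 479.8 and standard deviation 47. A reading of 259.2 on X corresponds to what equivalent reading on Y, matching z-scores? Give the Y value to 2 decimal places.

z = (259.2 − 280)/25 = -0.832.
Y = 479.8 + z·47 = 479.8 + (259.2 − 280)·47/25 ≈ 440.70.

Y = 440.70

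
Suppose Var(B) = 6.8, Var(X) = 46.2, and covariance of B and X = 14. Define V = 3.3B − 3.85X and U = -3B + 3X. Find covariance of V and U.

covariance of V and U = -300.63

By bilinearity, covariance of V and U = ac·Var(B) + bd·Var(X) + (ad+bc)·covariance of B and X, with a=3.3, b=-3.85, c=-3, d=3.
ac·Var(B) = 3.3·(-3)·6.8 = -67.32
bd·Var(X) = (-3.85)·3·46.2 = -533.61
(ad+bc)·covariance of B and X = (21.45)·14 = 300.3
covariance of V and U = -67.32 + (-533.61) + 300.3 = -300.63.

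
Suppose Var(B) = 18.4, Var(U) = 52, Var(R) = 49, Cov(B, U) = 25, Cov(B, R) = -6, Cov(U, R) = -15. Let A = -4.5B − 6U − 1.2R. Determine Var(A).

Var(A) = 3384.36

Var(A) = a²·Var(B) + b²·Var(U) + c²·Var(R) + 2ab·Cov(B, U) + 2ac·Cov(B, R) + 2bc·Cov(U, R), with a = -4.5, b = -6, c = -1.2.
= 372.6 + 1872 + 70.56 + 1350 + (-64.8) + (-216)
= 3384.36.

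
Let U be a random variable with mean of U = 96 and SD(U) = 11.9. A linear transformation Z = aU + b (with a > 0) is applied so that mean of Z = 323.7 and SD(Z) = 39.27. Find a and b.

a = 3.3, b = 6.9

SD(Z) = a·SD(U) (a > 0), so a = 39.27/11.9 = 3.3.
mean of Z = a·mean of U + b, so b = 323.7 − 3.3·96 = 6.9.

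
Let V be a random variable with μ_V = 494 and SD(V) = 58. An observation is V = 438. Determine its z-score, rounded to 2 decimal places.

z = (V − μ_V) / SD(V) = (438 − 494) / 58 ≈ -0.97.

z = -0.97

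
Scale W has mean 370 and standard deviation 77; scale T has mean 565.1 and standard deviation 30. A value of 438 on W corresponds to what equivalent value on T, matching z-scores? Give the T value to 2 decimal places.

T = 591.59

z = (438 − 370)/77 ≈ 0.8831.
T = 565.1 + z·30 = 565.1 + (438 − 370)·30/77 ≈ 591.59.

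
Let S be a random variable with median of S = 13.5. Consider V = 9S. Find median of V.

A linear map preserves order up to sign, so median of V = a·median of S + b = 9·13.5 = 121.5.

median of V = 121.5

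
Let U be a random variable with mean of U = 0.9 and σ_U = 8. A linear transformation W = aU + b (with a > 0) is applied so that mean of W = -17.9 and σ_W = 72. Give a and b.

σ_W = a·σ_U (a > 0), so a = 72/8 = 9.
mean of W = a·mean of U + b, so b = -17.9 − 9·0.9 = -26.

a = 9, b = -26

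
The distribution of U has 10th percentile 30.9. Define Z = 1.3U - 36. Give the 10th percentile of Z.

10th percentile of Z = 4.17

Since a = 1.3 > 0 the transformation is increasing, so the 10th percentile of Z = a·(P_{10} of U) + b = 1.3·30.9 + (-36) = 4.17.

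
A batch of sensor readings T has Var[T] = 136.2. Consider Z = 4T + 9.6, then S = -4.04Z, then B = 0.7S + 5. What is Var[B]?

Var[B] = 17428.3350528

Var[Z] = 4²·136.2 = 2179.2.
Var[S] = (-4.04)²·2179.2 = 35568.03072.
Var[B] = 0.7²·35568.03072 = 17428.3350528.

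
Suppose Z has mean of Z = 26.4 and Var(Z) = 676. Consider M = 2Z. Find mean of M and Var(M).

M = 2Z is linear with a = 2, b = 0.
mean of M = a·mean of Z + b = 2·26.4 = 52.8.
Var(M) = a²·Var(Z) = 2²·676 = 2704.

mean of M = 52.8, Var(M) = 2704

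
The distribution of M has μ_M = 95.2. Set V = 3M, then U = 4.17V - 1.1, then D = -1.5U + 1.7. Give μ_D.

μ_D = -1783.078

μ_V = 3·95.2 = 285.6.
μ_U = 4.17·285.6 + (-1.1) = 1189.852.
μ_D = (-1.5)·1189.852 + 1.7 = -1783.078.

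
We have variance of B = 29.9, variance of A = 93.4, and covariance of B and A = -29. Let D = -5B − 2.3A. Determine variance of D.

variance of D = a²·variance of B + b²·variance of A + 2ab·covariance of B and A with a = -5, b = -2.3.
= (-5)²·29.9 + (-2.3)²·93.4 + 2·(-5)·(-2.3)·(-29)
= 747.5 + 494.086 + (-667) = 574.586.

variance of D = 574.586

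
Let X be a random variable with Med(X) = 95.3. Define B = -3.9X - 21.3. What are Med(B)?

Med(B) = -392.97

A linear map preserves order up to sign, so Med(B) = a·Med(X) + b = (-3.9)·95.3 + (-21.3) = -392.97.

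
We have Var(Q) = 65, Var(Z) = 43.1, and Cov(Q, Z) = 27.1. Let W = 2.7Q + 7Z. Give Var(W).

Var(W) = a²·Var(Q) + b²·Var(Z) + 2ab·Cov(Q, Z) with a = 2.7, b = 7.
= 2.7²·65 + 7²·43.1 + 2·2.7·7·27.1
= 473.85 + 2111.9 + 1024.38 = 3610.13.

Var(W) = 3610.13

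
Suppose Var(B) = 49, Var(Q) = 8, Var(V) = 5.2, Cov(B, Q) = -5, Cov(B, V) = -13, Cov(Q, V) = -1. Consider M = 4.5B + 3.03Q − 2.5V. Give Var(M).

Var(M) = a²·Var(B) + b²·Var(Q) + c²·Var(V) + 2ab·Cov(B, Q) + 2ac·Cov(B, V) + 2bc·Cov(Q, V), with a = 4.5, b = 3.03, c = -2.5.
= 992.25 + 73.4472 + 32.5 + (-136.35) + 292.5 + 15.15
= 1269.4972.

Var(M) = 1269.4972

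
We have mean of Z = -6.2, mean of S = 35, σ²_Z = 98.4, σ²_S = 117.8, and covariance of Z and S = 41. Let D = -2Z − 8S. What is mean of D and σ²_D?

mean of D = (-2)·mean of Z + (-8)·mean of S = (-2)·(-6.2) + (-8)·35 = -267.6.
σ²_D = a²·σ²_Z + b²·σ²_S + 2ab·covariance of Z and S with a = -2, b = -8.
= (-2)²·98.4 + (-8)²·117.8 + 2·(-2)·(-8)·41
= 393.6 + 7539.2 + 1312 = 9244.8.

mean of D = -267.6, σ²_D = 9244.8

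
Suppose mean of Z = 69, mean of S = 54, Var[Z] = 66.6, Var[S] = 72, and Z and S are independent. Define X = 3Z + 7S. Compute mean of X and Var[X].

mean of X = 585, Var[X] = 4127.4

mean of X = 3·mean of Z + 7·mean of S = 3·69 + 7·54 = 585.
Var[X] = a²·Var[Z] + b²·Var[S] + 2ab·covariance of Z and S with a = 3, b = 7.
Independence gives covariance of Z and S = 0.
= 3²·66.6 + 7²·72 + 2·3·7·0
= 599.4 + 3528 + 0 = 4127.4.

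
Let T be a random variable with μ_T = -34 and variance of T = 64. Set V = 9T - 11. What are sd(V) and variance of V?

sd(V) = 72, variance of V = 5184

V = 9T - 11 is linear with a = 9, b = -11.
sd(T) = √64 = 8.
sd(V) = |a|·sd(T) = |9|·8 = 72.
variance of V = a²·variance of T = 9²·64 = 5184 (the additive constant -11 does not affect variance).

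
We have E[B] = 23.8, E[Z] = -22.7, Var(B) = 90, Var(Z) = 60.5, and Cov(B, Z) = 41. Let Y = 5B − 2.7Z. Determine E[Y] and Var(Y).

E[Y] = 5·E[B] + (-2.7)·E[Z] = 5·23.8 + (-2.7)·(-22.7) = 180.29.
Var(Y) = a²·Var(B) + b²·Var(Z) + 2ab·Cov(B, Z) with a = 5, b = -2.7.
= 5²·90 + (-2.7)²·60.5 + 2·5·(-2.7)·41
= 2250 + 441.045 + (-1107) = 1584.045.

E[Y] = 180.29, Var(Y) = 1584.045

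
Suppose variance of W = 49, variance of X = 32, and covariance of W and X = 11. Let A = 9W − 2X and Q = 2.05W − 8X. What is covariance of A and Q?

covariance of A and Q = 578.95

By bilinearity, covariance of A and Q = ac·variance of W + bd·variance of X + (ad+bc)·covariance of W and X, with a=9, b=-2, c=2.05, d=-8.
ac·variance of W = 9·2.05·49 = 904.05
bd·variance of X = (-2)·(-8)·32 = 512
(ad+bc)·covariance of W and X = (-76.1)·11 = -837.1
covariance of A and Q = 904.05 + 512 + (-837.1) = 578.95.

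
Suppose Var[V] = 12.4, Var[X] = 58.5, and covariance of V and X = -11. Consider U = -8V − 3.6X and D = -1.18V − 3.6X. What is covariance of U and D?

covariance of U and D = 511.688

By bilinearity, covariance of U and D = ac·Var[V] + bd·Var[X] + (ad+bc)·covariance of V and X, with a=-8, b=-3.6, c=-1.18, d=-3.6.
ac·Var[V] = (-8)·(-1.18)·12.4 = 117.056
bd·Var[X] = (-3.6)·(-3.6)·58.5 = 758.16
(ad+bc)·covariance of V and X = (33.048)·(-11) = -363.528
covariance of U and D = 117.056 + 758.16 + (-363.528) = 511.688.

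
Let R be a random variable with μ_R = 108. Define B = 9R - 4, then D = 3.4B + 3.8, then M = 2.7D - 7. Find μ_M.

μ_M = 8889.5

μ_B = 9·108 + (-4) = 968.
μ_D = 3.4·968 + 3.8 = 3295.
μ_M = 2.7·3295 + (-7) = 8889.5.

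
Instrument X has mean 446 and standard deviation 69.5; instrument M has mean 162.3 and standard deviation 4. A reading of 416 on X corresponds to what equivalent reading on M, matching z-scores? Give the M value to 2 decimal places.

z = (416 − 446)/69.5 ≈ -0.4317.
M = 162.3 + z·4 = 162.3 + (416 − 446)·4/69.5 ≈ 160.57.

M = 160.57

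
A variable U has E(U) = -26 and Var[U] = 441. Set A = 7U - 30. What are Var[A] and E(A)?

Var[A] = 21609, E(A) = -212

A = 7U - 30 is linear with a = 7, b = -30.
Var[A] = a²·Var[U] = 7²·441 = 21609 (the additive constant -30 does not affect variance).
E(A) = a·E(U) + b = 7·(-26) + (-30) = -212.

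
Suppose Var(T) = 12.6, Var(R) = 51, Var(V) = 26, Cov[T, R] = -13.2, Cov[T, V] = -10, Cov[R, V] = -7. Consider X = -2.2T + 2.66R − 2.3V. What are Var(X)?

Var(X) = 698.3244

Var(X) = a²·Var(T) + b²·Var(R) + c²·Var(V) + 2ab·Cov[T, R] + 2ac·Cov[T, V] + 2bc·Cov[R, V], with a = -2.2, b = 2.66, c = -2.3.
= 60.984 + 360.8556 + 137.54 + 154.4928 + (-101.2) + 85.652
= 698.3244.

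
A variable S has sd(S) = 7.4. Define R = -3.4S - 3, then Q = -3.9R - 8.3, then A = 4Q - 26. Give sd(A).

sd(A) = 392.496

sd(R) = |-3.4|·7.4 = 25.16.
sd(Q) = |-3.9|·25.16 = 98.124.
sd(A) = |4|·98.124 = 392.496.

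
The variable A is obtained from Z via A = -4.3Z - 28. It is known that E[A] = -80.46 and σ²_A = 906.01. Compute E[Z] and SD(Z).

From A = -4.3Z - 28: E[A] = a·E[Z] + b, so E[Z] = (E[A] − b)/a = (-80.46 − (-28))/(-4.3) = 12.2.
SD(A) = √906.01 = 30.1.
SD(A) = |a|·SD(Z), so SD(Z) = 30.1/|-4.3| = 7.

E[Z] = 12.2, SD(Z) = 7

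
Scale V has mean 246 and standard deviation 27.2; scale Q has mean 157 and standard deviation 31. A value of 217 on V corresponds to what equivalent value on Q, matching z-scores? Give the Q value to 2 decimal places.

Q = 123.95

z = (217 − 246)/27.2 ≈ -1.0662.
Q = 157 + z·31 = 157 + (217 − 246)·31/27.2 ≈ 123.95.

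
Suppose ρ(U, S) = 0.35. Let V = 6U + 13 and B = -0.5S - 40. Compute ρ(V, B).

ρ(V, B) = -0.35

Linear rescalings preserve |correlation|; the slopes 6 and -0.5 have opposite signs, so the correlation flips sign: ρ(V, B) = −ρ(U, S) = -0.35.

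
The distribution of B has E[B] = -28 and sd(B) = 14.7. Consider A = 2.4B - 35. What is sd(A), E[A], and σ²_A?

A = 2.4B - 35 is linear with a = 2.4, b = -35.
sd(A) = |a|·sd(B) = |2.4|·14.7 = 35.28.
E[A] = a·E[B] + b = 2.4·(-28) + (-35) = -102.2.
σ²_B = 14.7² = 216.09.
σ²_A = a²·σ²_B = 2.4²·216.09 = 1244.6784 (the additive constant -35 does not affect variance).

sd(A) = 35.28, E[A] = -102.2, σ²_A = 1244.6784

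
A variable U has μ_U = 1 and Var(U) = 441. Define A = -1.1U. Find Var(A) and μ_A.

A = -1.1U is linear with a = -1.1, b = 0.
Var(A) = a²·Var(U) = (-1.1)²·441 = 533.61.
μ_A = a·μ_U + b = (-1.1)·1 = -1.1.

Var(A) = 533.61, μ_A = -1.1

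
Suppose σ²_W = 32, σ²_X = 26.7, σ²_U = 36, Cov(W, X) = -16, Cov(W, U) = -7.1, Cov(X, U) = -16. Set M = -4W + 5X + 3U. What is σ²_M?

σ²_M = a²·σ²_W + b²·σ²_X + c²·σ²_U + 2ab·Cov(W, X) + 2ac·Cov(W, U) + 2bc·Cov(X, U), with a = -4, b = 5, c = 3.
= 512 + 667.5 + 324 + 640 + 170.4 + (-480)
= 1833.9.

σ²_M = 1833.9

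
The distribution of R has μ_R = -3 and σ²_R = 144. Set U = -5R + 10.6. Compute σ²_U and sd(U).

U = -5R + 10.6 is linear with a = -5, b = 10.6.
σ²_U = a²·σ²_R = (-5)²·144 = 3600 (the additive constant 10.6 does not affect variance).
sd(R) = √144 = 12.
sd(U) = |a|·sd(R) = |-5|·12 = 60.

σ²_U = 3600, sd(U) = 60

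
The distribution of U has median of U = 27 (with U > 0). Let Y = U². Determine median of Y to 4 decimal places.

U² is monotone on this domain, so median of Y = square(27) = 729.

median of Y = 729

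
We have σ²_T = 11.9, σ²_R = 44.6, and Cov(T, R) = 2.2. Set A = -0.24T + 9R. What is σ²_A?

σ²_A = 3603.78144

σ²_A = a²·σ²_T + b²·σ²_R + 2ab·Cov(T, R) with a = -0.24, b = 9.
= (-0.24)²·11.9 + 9²·44.6 + 2·(-0.24)·9·2.2
= 0.68544 + 3612.6 + (-9.504) = 3603.78144.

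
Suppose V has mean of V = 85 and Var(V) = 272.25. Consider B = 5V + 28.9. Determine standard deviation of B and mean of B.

standard deviation of B = 82.5, mean of B = 453.9

B = 5V + 28.9 is linear with a = 5, b = 28.9.
standard deviation of V = √272.25 = 16.5.
standard deviation of B = |a|·standard deviation of V = |5|·16.5 = 82.5.
mean of B = a·mean of V + b = 5·85 + 28.9 = 453.9.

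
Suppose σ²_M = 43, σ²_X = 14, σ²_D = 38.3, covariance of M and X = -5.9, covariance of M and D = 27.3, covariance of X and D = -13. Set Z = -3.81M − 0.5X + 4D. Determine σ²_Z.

σ²_Z = a²·σ²_M + b²·σ²_X + c²·σ²_D + 2ab·covariance of M and X + 2ac·covariance of M and D + 2bc·covariance of X and D, with a = -3.81, b = -0.5, c = 4.
= 624.1923 + 3.5 + 612.8 + (-22.479) + (-832.104) + 52
= 437.9093.

σ²_Z = 437.9093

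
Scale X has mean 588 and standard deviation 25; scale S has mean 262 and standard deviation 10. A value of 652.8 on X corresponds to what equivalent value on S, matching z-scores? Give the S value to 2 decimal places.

S = 287.92

z = (652.8 − 588)/25 = 2.592.
S = 262 + z·10 = 262 + (652.8 − 588)·10/25 = 287.92.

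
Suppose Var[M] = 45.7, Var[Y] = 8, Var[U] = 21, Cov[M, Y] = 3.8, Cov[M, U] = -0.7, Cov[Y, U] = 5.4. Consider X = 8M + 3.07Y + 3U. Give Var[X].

Var[X] = 3441.7232

Var[X] = a²·Var[M] + b²·Var[Y] + c²·Var[U] + 2ab·Cov[M, Y] + 2ac·Cov[M, U] + 2bc·Cov[Y, U], with a = 8, b = 3.07, c = 3.
= 2924.8 + 75.3992 + 189 + 186.656 + (-33.6) + 99.468
= 3441.7232.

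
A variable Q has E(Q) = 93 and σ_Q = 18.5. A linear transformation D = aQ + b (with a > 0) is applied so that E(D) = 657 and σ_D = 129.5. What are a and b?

a = 7, b = 6

σ_D = a·σ_Q (a > 0), so a = 129.5/18.5 = 7.
E(D) = a·E(Q) + b, so b = 657 − 7·93 = 6.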